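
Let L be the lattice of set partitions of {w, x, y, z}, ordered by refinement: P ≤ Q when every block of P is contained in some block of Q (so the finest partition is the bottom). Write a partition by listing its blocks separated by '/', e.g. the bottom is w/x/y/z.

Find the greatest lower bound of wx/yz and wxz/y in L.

The meet (common refinement) of wx/yz and wxz/y intersects blocks pairwise, giving wx/y/z.

wx/y/z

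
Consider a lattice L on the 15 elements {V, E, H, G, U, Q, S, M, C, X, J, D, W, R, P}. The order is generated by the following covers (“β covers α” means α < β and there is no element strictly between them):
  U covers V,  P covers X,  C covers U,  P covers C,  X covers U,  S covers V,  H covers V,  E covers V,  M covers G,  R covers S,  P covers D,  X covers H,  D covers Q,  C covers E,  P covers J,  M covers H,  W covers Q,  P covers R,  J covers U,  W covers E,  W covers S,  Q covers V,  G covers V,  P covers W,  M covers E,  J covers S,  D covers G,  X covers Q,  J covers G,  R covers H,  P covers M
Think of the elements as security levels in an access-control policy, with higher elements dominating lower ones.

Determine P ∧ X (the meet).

Common lower bounds of {P, X}: H, Q, U, V, X.
The greatest among these is X.

X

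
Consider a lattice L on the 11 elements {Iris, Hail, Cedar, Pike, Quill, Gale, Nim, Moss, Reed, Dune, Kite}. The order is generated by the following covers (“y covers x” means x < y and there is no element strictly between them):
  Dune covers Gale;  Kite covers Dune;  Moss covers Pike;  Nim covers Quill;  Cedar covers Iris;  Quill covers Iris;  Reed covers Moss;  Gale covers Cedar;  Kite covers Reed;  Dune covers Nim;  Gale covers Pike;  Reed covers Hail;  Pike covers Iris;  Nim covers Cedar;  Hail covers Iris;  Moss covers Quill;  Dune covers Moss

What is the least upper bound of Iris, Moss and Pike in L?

Common upper bounds of {Iris, Moss, Pike}: Dune, Kite, Moss, Reed.
The least among these is Moss.

Moss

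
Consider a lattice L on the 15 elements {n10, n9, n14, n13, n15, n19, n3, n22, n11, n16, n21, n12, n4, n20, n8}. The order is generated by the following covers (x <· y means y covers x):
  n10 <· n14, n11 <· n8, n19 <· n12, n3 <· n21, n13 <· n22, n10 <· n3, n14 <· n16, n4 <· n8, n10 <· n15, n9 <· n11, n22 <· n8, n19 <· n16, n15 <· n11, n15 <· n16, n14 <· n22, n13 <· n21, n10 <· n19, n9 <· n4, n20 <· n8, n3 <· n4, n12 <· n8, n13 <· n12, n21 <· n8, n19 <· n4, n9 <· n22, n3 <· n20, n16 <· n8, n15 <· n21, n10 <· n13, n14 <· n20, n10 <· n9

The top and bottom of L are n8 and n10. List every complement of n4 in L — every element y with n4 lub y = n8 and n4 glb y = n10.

n13, n14, n15

Need y with n4 ∨ y = n8 and n4 ∧ y = n10.
Checking each element gives: n13, n14, n15.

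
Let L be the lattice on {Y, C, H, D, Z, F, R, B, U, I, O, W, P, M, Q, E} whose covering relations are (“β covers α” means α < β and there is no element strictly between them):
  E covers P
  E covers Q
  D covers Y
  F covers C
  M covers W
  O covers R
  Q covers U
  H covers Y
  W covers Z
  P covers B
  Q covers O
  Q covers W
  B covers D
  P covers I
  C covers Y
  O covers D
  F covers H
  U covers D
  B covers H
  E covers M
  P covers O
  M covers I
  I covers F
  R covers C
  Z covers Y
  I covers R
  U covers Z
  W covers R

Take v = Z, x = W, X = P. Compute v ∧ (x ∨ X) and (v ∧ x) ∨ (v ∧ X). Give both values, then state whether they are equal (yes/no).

Z; Z; yes

x ∨ X = E, so v ∧ (x ∨ X) = Z ∧ E = Z.
v ∧ x = Z and v ∧ X = Y, so (v ∧ x) ∨ (v ∧ X) = Z ∨ Y = Z.
Equal: yes.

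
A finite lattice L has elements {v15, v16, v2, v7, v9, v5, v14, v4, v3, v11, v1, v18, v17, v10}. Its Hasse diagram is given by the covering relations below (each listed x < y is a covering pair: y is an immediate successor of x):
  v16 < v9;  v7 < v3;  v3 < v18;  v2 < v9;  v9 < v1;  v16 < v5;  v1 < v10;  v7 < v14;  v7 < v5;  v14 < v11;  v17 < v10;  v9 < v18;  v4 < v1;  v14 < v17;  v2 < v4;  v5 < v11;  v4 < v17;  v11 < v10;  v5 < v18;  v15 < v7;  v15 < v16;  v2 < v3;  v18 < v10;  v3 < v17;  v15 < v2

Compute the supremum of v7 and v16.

Common upper bounds of {v7, v16}: v10, v11, v18, v5.
The least among these is v5.

v5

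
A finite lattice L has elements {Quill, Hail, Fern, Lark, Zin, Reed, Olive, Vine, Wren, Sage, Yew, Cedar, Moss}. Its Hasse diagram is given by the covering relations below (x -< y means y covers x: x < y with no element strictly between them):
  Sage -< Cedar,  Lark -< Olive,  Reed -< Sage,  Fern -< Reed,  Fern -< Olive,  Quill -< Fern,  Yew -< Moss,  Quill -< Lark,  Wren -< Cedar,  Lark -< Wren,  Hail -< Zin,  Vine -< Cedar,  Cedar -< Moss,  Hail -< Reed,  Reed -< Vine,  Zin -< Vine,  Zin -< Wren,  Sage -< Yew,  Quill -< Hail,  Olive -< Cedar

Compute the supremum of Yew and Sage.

Yew

Common upper bounds of {Yew, Sage}: Moss, Yew.
The least among these is Yew.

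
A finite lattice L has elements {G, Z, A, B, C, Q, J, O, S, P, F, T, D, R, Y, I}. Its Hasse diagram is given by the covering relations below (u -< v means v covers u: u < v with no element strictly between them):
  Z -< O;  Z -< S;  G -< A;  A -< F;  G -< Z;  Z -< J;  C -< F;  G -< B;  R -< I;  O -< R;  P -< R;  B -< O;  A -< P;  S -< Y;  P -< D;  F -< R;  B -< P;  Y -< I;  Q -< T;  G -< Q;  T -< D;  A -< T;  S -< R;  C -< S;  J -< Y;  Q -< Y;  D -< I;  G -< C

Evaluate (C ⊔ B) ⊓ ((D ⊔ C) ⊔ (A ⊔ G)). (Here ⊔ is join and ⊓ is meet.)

C ∨ B = R
D ∨ C = I
A ∨ G = A
I ∨ A = I
R ∧ I = R

R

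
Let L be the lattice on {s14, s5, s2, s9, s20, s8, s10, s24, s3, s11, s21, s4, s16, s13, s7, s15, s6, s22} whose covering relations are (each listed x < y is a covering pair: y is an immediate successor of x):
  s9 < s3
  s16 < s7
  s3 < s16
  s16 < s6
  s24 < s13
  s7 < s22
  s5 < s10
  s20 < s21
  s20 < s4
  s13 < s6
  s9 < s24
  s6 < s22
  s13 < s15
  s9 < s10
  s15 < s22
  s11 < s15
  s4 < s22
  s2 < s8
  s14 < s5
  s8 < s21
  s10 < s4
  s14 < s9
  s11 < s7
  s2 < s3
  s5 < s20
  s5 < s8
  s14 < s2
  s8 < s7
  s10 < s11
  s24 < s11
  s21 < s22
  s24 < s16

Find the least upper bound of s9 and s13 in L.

Common upper bounds of {s9, s13}: s13, s15, s22, s6.
The least among these is s13.

s13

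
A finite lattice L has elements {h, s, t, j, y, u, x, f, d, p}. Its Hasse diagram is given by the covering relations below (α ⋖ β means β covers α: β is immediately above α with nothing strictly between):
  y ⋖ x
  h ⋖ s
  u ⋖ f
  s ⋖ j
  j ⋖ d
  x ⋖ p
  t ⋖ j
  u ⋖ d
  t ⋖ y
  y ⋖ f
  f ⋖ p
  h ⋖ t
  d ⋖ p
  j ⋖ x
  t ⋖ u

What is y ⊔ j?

Common upper bounds of {y, j}: p, x.
The least among these is x.

x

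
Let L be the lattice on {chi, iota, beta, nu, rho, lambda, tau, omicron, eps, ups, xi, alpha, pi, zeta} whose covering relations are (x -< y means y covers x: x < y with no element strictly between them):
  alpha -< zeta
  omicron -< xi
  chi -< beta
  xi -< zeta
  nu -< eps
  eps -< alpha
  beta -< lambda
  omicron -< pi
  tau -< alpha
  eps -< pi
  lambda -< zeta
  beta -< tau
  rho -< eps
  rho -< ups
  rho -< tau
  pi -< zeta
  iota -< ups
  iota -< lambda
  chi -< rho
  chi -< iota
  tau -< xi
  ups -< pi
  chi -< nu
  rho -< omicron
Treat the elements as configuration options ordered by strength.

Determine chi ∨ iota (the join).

Common upper bounds of {chi, iota}: iota, lambda, pi, ups, zeta.
The least among these is iota.

iota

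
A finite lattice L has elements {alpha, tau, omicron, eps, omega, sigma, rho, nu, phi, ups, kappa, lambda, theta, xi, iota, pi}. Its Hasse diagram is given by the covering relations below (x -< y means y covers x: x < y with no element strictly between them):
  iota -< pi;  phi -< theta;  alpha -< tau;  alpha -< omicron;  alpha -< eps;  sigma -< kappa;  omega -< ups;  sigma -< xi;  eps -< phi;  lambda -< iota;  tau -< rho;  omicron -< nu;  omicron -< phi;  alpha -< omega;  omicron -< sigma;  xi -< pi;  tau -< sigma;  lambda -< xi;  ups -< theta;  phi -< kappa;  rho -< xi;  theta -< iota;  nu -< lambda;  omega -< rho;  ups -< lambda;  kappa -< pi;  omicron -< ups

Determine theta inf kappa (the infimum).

phi

Common lower bounds of {theta, kappa}: alpha, eps, omicron, phi.
The greatest among these is phi.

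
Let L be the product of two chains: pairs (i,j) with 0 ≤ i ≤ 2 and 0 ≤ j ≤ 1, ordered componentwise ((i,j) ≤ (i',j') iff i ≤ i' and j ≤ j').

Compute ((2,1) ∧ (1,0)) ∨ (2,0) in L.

(2,1) ∧ (1,0) = (1,0)
(1,0) ∨ (2,0) = (2,0)

(2,0)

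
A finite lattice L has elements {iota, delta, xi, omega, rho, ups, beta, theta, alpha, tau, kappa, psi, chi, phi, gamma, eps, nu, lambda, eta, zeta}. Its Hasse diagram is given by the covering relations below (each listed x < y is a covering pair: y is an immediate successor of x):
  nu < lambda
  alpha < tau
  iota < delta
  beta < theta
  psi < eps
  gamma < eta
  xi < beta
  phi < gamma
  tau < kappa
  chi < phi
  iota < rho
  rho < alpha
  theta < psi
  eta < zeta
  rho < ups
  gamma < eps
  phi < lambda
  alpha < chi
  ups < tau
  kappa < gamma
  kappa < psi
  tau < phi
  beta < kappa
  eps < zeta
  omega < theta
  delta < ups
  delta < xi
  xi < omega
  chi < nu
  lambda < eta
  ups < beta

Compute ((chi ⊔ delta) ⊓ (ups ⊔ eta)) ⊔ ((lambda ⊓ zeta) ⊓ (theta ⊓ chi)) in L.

chi ∨ delta = phi
ups ∨ eta = eta
phi ∧ eta = phi
lambda ∧ zeta = lambda
theta ∧ chi = rho
lambda ∧ rho = rho
phi ∨ rho = phi

phi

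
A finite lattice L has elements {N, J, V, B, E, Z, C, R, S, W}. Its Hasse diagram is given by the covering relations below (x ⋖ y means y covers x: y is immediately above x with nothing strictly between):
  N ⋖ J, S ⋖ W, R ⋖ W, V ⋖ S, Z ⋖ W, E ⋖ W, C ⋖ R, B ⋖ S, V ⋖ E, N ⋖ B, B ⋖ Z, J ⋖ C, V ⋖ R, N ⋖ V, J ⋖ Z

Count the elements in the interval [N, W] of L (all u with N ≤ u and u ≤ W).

The interval [N, W] = {B, C, E, J, N, R, S, V, W, Z}, which has 10 elements.

10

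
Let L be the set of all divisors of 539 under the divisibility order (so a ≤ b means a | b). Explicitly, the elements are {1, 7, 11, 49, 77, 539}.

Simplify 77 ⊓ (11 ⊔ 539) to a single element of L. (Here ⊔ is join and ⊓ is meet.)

11 ∨ 539 = 539
77 ∧ 539 = 77

77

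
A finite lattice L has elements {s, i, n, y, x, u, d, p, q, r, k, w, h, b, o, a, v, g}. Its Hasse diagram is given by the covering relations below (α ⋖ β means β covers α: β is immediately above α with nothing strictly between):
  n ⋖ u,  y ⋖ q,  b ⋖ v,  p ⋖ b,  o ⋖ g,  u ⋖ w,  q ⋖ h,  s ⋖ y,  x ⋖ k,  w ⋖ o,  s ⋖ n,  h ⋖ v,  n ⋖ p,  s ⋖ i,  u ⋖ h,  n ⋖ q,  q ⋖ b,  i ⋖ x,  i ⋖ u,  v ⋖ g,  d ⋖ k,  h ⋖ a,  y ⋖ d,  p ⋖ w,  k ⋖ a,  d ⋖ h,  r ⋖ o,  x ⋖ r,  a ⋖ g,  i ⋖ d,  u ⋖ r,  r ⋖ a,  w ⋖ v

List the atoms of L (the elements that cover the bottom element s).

i, n, y

The atoms are exactly the elements that cover s: i, n, y.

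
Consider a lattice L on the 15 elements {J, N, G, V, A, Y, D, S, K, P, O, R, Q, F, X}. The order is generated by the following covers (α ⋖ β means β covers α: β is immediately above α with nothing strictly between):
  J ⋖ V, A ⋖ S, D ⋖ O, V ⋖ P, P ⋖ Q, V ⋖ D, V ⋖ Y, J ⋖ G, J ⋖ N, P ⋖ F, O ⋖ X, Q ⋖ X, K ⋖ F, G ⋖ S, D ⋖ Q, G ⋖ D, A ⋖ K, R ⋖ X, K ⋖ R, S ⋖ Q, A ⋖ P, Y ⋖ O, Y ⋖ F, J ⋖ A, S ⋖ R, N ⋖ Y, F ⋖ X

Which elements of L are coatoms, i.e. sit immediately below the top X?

F, O, Q, R

The coatoms are exactly the elements covered by X: F, O, Q, R.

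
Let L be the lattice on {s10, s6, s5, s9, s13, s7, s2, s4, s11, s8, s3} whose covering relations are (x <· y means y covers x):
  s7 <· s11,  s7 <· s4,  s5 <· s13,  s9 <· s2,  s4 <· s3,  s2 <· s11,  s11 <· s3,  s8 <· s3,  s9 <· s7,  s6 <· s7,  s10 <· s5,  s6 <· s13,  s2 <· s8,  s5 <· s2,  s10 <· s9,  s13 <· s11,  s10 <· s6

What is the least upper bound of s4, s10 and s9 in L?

s4

Common upper bounds of {s4, s10, s9}: s3, s4.
The least among these is s4.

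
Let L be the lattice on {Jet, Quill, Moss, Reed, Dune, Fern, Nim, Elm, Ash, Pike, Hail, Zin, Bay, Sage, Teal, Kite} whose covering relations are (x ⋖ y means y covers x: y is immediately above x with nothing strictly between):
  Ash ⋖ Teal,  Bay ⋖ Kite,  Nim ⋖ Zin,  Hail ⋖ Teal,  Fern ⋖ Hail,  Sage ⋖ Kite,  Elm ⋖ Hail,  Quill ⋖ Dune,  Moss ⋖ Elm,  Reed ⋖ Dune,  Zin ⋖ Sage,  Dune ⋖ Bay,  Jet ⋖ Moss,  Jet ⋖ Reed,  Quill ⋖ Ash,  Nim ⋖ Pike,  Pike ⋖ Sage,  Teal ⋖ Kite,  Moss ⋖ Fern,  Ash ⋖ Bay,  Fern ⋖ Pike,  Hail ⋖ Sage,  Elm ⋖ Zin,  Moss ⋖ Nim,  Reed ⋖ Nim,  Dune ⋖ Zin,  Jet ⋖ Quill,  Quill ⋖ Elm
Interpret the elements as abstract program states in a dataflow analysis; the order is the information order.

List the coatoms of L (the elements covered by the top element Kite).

The coatoms are exactly the elements covered by Kite: Bay, Sage, Teal.

Bay, Sage, Teal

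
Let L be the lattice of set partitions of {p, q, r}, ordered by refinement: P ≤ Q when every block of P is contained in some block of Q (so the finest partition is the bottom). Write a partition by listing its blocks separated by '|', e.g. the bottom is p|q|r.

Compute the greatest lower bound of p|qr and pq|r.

p|q|r

The meet (common refinement) of p|qr and pq|r intersects blocks pairwise, giving p|q|r.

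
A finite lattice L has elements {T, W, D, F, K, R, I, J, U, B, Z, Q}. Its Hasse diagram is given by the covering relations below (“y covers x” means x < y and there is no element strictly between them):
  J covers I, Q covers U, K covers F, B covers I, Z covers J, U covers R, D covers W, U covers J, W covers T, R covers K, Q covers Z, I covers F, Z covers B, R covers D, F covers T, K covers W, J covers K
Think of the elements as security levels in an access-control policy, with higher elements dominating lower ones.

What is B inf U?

I

Common lower bounds of {B, U}: F, I, T.
The greatest among these is I.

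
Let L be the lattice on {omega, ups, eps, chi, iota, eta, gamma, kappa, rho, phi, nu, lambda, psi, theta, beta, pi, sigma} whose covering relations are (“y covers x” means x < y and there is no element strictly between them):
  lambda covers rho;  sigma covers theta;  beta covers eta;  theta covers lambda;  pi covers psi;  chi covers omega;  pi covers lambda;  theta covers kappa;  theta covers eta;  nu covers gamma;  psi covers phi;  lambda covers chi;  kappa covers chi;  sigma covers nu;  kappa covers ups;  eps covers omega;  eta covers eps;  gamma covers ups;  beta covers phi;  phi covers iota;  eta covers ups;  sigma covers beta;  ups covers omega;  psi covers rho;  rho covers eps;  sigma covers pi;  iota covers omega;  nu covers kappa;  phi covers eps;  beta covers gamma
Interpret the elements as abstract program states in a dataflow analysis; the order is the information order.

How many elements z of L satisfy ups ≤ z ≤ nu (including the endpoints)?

4

The interval [ups, nu] = {gamma, kappa, nu, ups}, which has 4 elements.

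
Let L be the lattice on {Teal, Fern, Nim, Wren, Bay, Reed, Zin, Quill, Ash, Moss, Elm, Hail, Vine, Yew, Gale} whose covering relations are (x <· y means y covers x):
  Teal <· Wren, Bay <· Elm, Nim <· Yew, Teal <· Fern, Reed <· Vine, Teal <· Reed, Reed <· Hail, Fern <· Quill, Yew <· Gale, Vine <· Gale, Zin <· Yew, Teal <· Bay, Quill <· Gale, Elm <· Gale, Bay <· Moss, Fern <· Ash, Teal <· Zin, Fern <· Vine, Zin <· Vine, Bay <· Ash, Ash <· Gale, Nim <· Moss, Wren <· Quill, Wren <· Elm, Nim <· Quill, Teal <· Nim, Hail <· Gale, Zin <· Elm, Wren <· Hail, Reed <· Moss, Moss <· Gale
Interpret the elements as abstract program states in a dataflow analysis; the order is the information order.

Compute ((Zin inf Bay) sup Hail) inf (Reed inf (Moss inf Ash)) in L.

Teal

Zin ∧ Bay = Teal
Teal ∨ Hail = Hail
Moss ∧ Ash = Bay
Reed ∧ Bay = Teal
Hail ∧ Teal = Teal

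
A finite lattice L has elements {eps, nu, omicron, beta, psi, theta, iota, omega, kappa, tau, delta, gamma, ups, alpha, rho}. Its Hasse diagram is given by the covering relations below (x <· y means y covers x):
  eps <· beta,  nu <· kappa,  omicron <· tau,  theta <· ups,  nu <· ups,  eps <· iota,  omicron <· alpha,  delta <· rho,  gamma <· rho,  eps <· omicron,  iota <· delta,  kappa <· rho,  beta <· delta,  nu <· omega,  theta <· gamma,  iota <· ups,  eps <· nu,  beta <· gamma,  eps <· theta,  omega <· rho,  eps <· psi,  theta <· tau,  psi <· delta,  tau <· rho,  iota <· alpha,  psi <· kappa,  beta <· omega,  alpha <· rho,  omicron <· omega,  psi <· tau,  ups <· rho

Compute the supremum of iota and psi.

delta

Common upper bounds of {iota, psi}: delta, rho.
The least among these is delta.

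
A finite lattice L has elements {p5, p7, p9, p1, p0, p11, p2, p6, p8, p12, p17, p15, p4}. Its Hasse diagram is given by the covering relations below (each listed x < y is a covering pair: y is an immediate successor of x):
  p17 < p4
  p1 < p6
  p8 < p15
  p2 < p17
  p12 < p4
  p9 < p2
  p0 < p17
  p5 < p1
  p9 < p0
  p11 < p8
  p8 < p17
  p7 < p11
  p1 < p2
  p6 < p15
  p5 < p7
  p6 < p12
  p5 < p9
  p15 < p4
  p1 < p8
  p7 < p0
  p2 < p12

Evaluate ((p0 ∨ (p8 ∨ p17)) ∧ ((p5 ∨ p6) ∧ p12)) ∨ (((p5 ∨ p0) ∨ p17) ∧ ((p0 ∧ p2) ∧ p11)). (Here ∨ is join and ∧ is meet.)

p1

p8 ∨ p17 = p17
p0 ∨ p17 = p17
p5 ∨ p6 = p6
p6 ∧ p12 = p6
p17 ∧ p6 = p1
p5 ∨ p0 = p0
p0 ∨ p17 = p17
p0 ∧ p2 = p9
p9 ∧ p11 = p5
p17 ∧ p5 = p5
p1 ∨ p5 = p1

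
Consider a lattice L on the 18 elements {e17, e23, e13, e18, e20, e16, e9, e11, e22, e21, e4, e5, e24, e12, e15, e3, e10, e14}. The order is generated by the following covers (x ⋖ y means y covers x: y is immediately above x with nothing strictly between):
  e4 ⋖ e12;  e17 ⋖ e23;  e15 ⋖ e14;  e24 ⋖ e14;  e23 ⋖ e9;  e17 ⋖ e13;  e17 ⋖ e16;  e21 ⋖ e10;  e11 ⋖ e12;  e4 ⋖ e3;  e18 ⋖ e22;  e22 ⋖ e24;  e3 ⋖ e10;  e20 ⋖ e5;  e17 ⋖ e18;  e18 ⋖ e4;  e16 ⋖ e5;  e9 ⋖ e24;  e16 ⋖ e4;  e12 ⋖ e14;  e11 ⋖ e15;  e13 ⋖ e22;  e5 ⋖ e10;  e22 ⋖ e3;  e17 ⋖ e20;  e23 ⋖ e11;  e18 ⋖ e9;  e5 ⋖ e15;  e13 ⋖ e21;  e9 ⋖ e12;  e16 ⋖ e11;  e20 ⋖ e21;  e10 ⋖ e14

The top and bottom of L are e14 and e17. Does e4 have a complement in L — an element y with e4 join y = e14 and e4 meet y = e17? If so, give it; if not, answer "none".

For every candidate y, either e4 ∨ y ≠ e14 or e4 ∧ y ≠ e17; no complement exists.

none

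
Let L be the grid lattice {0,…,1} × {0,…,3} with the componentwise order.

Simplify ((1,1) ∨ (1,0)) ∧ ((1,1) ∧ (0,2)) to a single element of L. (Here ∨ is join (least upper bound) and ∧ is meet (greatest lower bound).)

(1,1) ∨ (1,0) = (1,1)
(1,1) ∧ (0,2) = (0,1)
(1,1) ∧ (0,1) = (0,1)

(0,1)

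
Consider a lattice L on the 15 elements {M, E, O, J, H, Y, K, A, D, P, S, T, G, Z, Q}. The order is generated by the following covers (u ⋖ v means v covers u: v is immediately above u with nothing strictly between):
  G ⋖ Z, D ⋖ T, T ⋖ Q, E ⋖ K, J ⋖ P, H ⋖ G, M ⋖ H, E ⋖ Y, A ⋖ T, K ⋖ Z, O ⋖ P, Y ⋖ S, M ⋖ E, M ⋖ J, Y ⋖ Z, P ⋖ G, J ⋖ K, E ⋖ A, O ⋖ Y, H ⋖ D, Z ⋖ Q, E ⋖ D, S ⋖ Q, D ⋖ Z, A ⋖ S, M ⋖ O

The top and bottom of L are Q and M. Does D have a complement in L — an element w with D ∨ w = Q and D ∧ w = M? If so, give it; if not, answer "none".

For every candidate w, either D ∨ w ≠ Q or D ∧ w ≠ M; no complement exists.

none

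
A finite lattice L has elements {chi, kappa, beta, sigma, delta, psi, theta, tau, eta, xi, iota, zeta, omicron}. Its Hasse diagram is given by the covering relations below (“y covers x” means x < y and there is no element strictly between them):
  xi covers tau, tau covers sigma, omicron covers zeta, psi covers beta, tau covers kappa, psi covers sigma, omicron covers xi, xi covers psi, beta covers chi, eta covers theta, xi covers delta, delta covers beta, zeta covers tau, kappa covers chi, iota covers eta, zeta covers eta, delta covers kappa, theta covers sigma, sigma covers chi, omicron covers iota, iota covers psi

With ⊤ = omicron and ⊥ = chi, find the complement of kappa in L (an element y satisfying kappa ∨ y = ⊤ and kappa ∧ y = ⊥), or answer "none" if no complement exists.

Need y with kappa ∨ y = omicron and kappa ∧ y = chi.
Checking each element gives: iota.

iota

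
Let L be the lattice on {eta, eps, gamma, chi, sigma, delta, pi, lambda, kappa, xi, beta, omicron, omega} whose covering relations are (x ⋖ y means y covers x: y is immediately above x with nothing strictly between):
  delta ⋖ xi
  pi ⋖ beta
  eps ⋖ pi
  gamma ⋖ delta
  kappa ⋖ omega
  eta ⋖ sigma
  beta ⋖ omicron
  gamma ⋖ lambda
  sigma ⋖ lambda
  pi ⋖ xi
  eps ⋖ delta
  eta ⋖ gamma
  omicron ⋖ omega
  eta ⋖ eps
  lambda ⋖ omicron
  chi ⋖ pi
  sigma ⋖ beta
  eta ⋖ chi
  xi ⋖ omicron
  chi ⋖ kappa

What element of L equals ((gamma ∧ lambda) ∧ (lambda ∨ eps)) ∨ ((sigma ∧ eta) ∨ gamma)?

gamma

gamma ∧ lambda = gamma
lambda ∨ eps = omicron
gamma ∧ omicron = gamma
sigma ∧ eta = eta
eta ∨ gamma = gamma
gamma ∨ gamma = gamma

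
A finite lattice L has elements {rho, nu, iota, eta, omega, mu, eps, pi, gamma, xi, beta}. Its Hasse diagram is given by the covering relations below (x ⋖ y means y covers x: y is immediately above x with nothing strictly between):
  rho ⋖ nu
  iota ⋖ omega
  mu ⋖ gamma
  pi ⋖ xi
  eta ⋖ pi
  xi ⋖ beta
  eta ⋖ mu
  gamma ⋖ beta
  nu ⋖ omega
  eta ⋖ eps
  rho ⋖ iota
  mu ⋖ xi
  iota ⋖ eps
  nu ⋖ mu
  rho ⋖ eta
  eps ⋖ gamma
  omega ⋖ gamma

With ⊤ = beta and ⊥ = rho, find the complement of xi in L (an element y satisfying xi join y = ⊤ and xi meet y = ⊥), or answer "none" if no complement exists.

iota

Need y with xi ∨ y = beta and xi ∧ y = rho.
Checking each element gives: iota.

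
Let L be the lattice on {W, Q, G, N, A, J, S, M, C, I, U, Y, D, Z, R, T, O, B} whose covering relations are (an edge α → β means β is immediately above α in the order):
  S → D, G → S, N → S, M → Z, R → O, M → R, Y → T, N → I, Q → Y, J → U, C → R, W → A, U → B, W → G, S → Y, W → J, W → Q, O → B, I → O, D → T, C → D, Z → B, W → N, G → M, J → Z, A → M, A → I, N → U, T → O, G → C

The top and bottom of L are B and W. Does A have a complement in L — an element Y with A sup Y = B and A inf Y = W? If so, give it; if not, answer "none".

U

Need Y with A ∨ Y = B and A ∧ Y = W.
Checking each element gives: U.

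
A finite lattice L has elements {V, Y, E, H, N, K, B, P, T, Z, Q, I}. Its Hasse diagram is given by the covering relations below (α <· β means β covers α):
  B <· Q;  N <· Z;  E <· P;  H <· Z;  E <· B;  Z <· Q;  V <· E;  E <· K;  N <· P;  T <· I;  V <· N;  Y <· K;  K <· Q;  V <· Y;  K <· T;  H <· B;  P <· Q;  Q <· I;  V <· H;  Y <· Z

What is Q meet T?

Common lower bounds of {Q, T}: E, K, V, Y.
The greatest among these is K.

K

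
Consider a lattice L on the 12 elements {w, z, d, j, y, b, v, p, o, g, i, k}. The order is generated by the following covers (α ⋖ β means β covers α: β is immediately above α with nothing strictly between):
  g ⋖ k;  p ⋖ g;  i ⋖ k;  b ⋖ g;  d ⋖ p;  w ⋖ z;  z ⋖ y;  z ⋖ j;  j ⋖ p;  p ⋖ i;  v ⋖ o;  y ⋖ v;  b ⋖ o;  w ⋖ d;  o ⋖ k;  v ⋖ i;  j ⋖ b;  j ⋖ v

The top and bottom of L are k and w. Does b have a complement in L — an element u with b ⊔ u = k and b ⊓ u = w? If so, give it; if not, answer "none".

For every candidate u, either b ∨ u ≠ k or b ∧ u ≠ w; no complement exists.

none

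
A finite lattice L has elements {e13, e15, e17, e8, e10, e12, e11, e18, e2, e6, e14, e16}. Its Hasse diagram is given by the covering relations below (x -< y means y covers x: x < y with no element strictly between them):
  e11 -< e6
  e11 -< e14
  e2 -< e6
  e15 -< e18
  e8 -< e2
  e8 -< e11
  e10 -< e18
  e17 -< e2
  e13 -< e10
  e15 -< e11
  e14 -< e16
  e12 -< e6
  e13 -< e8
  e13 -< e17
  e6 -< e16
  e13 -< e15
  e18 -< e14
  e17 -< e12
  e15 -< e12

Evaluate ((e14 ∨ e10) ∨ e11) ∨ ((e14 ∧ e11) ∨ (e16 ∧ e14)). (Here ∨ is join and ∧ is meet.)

e14 ∨ e10 = e14
e14 ∨ e11 = e14
e14 ∧ e11 = e11
e16 ∧ e14 = e14
e11 ∨ e14 = e14
e14 ∨ e14 = e14

e14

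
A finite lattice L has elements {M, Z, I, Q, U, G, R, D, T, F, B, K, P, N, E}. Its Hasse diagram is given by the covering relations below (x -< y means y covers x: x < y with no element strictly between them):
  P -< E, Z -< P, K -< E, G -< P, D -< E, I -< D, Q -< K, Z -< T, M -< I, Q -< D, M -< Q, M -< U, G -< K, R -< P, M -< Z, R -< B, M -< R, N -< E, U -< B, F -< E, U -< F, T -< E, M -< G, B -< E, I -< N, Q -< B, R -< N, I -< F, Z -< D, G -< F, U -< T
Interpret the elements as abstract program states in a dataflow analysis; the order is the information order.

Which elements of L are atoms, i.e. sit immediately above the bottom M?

The atoms are exactly the elements that cover M: G, I, Q, R, U, Z.

G, I, Q, R, U, Z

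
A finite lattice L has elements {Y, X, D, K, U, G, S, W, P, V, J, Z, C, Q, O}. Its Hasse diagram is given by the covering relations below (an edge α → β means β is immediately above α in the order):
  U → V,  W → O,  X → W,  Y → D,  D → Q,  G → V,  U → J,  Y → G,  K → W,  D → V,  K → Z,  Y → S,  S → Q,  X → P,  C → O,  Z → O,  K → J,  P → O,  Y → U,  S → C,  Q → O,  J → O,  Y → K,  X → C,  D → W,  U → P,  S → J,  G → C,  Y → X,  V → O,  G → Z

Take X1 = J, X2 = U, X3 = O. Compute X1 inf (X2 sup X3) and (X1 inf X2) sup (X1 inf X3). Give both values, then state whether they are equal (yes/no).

J; J; yes

X2 sup X3 = O, so X1 inf (X2 sup X3) = J inf O = J.
X1 inf X2 = U and X1 inf X3 = J, so (X1 inf X2) sup (X1 inf X3) = U sup J = J.
Equal: yes.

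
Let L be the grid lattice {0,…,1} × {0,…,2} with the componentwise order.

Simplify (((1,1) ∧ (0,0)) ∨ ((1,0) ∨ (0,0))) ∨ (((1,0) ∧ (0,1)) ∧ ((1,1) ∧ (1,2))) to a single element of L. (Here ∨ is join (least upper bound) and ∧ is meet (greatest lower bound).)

(1,0)

(1,1) ∧ (0,0) = (0,0)
(1,0) ∨ (0,0) = (1,0)
(0,0) ∨ (1,0) = (1,0)
(1,0) ∧ (0,1) = (0,0)
(1,1) ∧ (1,2) = (1,1)
(0,0) ∧ (1,1) = (0,0)
(1,0) ∨ (0,0) = (1,0)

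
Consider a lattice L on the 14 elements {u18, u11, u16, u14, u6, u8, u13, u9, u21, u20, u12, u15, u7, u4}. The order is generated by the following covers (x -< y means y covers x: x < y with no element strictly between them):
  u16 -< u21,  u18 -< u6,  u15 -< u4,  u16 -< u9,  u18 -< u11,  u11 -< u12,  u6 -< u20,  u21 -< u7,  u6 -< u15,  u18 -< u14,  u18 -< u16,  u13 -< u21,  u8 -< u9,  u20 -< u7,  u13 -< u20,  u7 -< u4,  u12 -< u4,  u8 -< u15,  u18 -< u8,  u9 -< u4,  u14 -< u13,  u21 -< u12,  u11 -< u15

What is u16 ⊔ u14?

Common upper bounds of {u16, u14}: u12, u21, u4, u7.
The least among these is u21.

u21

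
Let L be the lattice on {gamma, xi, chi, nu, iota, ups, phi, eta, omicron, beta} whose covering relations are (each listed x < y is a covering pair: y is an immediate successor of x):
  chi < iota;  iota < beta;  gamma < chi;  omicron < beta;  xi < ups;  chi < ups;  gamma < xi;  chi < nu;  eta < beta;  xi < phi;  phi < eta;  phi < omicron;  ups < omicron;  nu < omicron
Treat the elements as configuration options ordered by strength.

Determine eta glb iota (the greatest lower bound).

gamma

Common lower bounds of {eta, iota}: gamma.
The greatest among these is gamma.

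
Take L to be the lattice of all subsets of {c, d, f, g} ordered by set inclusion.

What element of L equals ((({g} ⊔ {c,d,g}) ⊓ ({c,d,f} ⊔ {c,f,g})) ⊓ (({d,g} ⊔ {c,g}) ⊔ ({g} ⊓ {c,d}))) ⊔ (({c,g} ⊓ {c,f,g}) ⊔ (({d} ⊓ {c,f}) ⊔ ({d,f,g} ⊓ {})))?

{c,d,g}

{g} ∨ {c,d,g} = {c,d,g}
{c,d,f} ∨ {c,f,g} = {c,d,f,g}
{c,d,g} ∧ {c,d,f,g} = {c,d,g}
{d,g} ∨ {c,g} = {c,d,g}
{g} ∧ {c,d} = {}
{c,d,g} ∨ {} = {c,d,g}
{c,d,g} ∧ {c,d,g} = {c,d,g}
{c,g} ∧ {c,f,g} = {c,g}
{d} ∧ {c,f} = {}
{d,f,g} ∧ {} = {}
{} ∨ {} = {}
{c,g} ∨ {} = {c,g}
{c,d,g} ∨ {c,g} = {c,d,g}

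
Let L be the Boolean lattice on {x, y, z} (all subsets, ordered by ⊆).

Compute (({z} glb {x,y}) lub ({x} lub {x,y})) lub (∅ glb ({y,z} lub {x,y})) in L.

{x,y}

{z} ∧ {x,y} = ∅
{x} ∨ {x,y} = {x,y}
∅ ∨ {x,y} = {x,y}
{y,z} ∨ {x,y} = {x,y,z}
∅ ∧ {x,y,z} = ∅
{x,y} ∨ ∅ = {x,y}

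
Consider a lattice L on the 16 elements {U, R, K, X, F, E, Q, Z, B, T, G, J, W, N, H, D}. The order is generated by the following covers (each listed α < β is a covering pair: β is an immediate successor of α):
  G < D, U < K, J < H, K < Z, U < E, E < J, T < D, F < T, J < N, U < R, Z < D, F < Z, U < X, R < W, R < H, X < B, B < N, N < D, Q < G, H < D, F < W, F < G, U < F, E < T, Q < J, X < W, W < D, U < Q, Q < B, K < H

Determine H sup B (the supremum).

D

Common upper bounds of {H, B}: D.
The least among these is D.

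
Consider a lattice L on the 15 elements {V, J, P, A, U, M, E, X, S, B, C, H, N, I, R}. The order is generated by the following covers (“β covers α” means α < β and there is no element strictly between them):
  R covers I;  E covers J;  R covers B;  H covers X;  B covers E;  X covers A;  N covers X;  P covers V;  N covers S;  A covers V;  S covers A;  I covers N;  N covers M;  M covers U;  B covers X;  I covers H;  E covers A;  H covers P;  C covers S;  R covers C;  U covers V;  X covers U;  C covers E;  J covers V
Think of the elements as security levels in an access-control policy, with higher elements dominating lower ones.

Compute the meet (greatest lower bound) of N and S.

S

Common lower bounds of {N, S}: A, S, V.
The greatest among these is S.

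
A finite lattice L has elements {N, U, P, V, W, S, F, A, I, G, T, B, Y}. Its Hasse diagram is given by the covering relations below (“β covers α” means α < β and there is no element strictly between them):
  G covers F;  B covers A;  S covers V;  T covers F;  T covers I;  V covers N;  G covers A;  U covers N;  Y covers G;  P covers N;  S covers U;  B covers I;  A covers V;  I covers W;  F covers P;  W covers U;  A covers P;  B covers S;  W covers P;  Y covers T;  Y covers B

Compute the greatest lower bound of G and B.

A

Common lower bounds of {G, B}: A, N, P, V.
The greatest among these is A.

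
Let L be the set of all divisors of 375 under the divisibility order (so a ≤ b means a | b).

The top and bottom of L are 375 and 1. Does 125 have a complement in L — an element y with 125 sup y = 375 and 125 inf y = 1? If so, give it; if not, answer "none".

3

Need y with 125 ∨ y = 375 and 125 ∧ y = 1.
Checking each element gives: 3.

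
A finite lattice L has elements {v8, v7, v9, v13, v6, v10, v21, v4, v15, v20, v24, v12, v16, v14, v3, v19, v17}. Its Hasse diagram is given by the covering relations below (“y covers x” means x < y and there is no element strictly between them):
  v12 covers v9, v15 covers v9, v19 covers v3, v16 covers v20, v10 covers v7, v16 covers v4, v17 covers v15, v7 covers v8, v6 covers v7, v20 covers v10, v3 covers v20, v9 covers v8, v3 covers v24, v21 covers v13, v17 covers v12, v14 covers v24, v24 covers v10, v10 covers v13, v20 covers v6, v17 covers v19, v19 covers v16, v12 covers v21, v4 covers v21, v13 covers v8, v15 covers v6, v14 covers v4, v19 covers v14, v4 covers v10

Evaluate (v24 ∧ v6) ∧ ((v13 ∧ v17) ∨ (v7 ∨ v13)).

v24 ∧ v6 = v7
v13 ∧ v17 = v13
v7 ∨ v13 = v10
v13 ∨ v10 = v10
v7 ∧ v10 = v7

v7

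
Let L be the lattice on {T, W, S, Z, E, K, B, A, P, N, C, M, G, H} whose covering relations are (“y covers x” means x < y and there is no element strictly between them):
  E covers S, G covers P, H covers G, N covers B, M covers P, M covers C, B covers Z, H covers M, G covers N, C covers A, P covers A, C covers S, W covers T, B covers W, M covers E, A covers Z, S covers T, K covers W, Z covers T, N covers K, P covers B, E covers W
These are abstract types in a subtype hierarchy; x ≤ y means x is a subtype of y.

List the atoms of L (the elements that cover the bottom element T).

S, W, Z

The atoms are exactly the elements that cover T: S, W, Z.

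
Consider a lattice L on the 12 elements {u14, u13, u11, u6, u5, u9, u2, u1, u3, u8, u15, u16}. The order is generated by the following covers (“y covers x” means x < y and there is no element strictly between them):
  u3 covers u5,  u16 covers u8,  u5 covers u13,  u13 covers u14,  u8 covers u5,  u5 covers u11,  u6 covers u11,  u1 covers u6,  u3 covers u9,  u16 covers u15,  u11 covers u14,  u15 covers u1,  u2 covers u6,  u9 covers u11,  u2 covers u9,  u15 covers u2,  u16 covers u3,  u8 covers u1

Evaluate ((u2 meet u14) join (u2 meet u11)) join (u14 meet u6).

u2 ∧ u14 = u14
u2 ∧ u11 = u11
u14 ∨ u11 = u11
u14 ∧ u6 = u14
u11 ∨ u14 = u11

u11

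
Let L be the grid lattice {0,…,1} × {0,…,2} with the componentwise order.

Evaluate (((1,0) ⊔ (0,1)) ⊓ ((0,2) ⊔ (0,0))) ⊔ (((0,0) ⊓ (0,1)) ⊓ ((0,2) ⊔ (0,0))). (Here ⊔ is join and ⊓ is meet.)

(1,0) ∨ (0,1) = (1,1)
(0,2) ∨ (0,0) = (0,2)
(1,1) ∧ (0,2) = (0,1)
(0,0) ∧ (0,1) = (0,0)
(0,2) ∨ (0,0) = (0,2)
(0,0) ∧ (0,2) = (0,0)
(0,1) ∨ (0,0) = (0,1)

(0,1)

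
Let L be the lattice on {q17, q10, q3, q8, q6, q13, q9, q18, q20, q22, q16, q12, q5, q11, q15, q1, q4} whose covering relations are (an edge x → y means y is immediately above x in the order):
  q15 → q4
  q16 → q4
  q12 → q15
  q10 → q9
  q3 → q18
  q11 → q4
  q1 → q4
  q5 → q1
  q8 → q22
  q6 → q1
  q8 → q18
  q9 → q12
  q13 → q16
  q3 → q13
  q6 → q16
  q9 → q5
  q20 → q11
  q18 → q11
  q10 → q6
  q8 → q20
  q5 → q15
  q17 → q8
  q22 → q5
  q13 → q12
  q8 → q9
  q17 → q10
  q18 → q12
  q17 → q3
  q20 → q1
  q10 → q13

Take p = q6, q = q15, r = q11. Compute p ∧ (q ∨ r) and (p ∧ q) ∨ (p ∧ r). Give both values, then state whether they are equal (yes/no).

q ∨ r = q4, so p ∧ (q ∨ r) = q6 ∧ q4 = q6.
p ∧ q = q10 and p ∧ r = q17, so (p ∧ q) ∨ (p ∧ r) = q10 ∨ q17 = q10.
Equal: no.

q6; q10; no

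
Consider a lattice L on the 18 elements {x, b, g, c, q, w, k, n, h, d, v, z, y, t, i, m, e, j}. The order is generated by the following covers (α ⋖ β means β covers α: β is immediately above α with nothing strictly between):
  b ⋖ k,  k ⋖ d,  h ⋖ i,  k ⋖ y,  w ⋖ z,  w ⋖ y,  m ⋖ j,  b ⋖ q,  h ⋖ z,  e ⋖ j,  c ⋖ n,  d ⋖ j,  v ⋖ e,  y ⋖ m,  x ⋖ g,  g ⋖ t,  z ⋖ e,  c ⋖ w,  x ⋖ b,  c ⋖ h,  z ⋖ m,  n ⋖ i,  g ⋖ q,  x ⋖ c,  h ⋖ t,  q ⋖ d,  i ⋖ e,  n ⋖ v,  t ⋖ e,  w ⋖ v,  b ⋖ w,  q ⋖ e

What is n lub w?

Common upper bounds of {n, w}: e, j, v.
The least among these is v.

v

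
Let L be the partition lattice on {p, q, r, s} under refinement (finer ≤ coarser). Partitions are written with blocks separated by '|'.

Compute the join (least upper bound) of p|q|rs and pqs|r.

Common upper bounds of {p|q|rs, pqs|r}: pqrs.
The least among these is pqrs.

pqrs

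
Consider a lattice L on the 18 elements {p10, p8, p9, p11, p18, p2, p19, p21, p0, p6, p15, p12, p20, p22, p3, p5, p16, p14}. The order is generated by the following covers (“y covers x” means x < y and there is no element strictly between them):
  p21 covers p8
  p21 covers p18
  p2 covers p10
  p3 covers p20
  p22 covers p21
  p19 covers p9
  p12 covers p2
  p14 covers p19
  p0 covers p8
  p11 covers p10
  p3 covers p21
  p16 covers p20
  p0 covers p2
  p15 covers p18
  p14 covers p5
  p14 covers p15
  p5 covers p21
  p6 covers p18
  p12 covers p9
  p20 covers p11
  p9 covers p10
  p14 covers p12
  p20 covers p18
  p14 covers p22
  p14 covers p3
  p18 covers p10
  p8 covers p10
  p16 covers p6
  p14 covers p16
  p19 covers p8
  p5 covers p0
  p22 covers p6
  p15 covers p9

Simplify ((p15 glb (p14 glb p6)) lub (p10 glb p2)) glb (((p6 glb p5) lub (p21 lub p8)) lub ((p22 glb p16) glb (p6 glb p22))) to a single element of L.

p18

p14 ∧ p6 = p6
p15 ∧ p6 = p18
p10 ∧ p2 = p10
p18 ∨ p10 = p18
p6 ∧ p5 = p18
p21 ∨ p8 = p21
p18 ∨ p21 = p21
p22 ∧ p16 = p6
p6 ∧ p22 = p6
p6 ∧ p6 = p6
p21 ∨ p6 = p22
p18 ∧ p22 = p18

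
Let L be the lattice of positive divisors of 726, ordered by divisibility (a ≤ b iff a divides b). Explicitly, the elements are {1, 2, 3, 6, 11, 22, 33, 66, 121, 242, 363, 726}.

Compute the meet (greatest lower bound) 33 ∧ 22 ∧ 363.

In the divisibility order, the meet is the greatest common divisor: gcd(33, 22, 363) = 11.

11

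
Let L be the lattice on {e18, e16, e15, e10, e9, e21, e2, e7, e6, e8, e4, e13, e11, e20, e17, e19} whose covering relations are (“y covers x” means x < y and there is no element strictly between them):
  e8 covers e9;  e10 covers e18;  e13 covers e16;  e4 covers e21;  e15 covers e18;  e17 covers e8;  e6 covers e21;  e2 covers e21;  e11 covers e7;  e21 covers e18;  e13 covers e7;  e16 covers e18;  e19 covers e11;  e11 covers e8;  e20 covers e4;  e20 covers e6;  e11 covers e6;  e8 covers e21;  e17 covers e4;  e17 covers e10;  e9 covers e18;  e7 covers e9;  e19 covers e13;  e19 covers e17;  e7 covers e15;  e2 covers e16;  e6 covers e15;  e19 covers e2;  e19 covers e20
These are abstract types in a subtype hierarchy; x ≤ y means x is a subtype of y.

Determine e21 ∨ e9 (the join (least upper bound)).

e8

Common upper bounds of {e21, e9}: e11, e17, e19, e8.
The least among these is e8.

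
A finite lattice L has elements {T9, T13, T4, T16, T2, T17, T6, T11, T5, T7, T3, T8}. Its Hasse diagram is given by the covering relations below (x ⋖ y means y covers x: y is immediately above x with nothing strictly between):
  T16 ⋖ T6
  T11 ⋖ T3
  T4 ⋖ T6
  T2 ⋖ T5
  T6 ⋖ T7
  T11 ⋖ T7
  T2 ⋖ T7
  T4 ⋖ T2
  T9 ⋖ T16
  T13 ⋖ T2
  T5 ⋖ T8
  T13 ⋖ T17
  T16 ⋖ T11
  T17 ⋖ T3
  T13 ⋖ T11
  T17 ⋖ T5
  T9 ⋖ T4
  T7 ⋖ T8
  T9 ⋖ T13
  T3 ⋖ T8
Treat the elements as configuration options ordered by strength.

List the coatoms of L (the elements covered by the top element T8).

T3, T5, T7

The coatoms are exactly the elements covered by T8: T3, T5, T7.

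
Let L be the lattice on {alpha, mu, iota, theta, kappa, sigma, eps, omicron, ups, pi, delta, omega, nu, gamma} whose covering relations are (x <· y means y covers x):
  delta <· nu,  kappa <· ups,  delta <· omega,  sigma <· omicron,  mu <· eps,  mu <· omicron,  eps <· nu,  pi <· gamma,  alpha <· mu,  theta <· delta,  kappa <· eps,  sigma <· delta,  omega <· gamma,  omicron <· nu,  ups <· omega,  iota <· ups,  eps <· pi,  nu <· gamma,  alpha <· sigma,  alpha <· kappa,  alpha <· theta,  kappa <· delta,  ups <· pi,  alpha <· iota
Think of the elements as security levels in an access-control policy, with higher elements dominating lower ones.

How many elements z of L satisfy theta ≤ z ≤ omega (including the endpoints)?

3

The interval [theta, omega] = {delta, omega, theta}, which has 3 elements.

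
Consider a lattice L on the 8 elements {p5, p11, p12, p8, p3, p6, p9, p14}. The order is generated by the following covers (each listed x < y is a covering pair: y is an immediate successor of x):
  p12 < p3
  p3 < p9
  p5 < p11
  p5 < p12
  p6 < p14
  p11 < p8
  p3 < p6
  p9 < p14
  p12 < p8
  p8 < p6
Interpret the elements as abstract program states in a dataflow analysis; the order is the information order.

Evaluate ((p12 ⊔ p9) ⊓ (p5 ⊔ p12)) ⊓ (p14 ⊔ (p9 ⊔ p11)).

p12 ∨ p9 = p9
p5 ∨ p12 = p12
p9 ∧ p12 = p12
p9 ∨ p11 = p14
p14 ∨ p14 = p14
p12 ∧ p14 = p12

p12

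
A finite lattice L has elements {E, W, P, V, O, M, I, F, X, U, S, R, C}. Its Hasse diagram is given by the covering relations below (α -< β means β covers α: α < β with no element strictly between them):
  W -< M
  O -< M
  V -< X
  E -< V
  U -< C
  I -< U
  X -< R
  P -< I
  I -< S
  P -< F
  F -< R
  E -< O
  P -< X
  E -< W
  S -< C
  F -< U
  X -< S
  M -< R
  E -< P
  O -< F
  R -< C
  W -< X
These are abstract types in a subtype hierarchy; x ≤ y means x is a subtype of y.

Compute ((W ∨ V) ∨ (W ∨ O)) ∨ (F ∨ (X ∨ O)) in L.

R

W ∨ V = X
W ∨ O = M
X ∨ M = R
X ∨ O = R
F ∨ R = R
R ∨ R = R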